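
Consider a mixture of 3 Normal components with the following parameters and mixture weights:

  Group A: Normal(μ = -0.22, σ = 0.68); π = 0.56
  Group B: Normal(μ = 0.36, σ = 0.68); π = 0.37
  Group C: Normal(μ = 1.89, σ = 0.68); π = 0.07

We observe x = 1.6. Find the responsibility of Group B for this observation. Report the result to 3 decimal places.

Apply Bayes' rule: the posterior for each component is proportional to its prior times its likelihood at x.
Evaluate each component's likelihood at the observed value:
  f_A = 0.0163256
  f_B = 0.111258
  f_C = 0.535682
Unnormalised posteriors:
  π_A·f_A = 0.56 × 0.0163256 = 0.00914231
  π_B·f_B = 0.37 × 0.111258 = 0.0411654
  π_C·f_C = 0.07 × 0.535682 = 0.0374977
Evidence: 0.00914231 + 0.0411654 + 0.0374977 = 0.0878054
P(Group B | 1.6) ≈ 0.469

0.469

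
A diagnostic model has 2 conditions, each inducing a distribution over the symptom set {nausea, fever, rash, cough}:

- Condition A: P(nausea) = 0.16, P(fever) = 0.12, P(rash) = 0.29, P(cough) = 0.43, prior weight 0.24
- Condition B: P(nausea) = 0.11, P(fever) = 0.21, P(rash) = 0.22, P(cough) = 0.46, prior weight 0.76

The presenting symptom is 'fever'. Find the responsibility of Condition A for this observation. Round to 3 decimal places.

By Bayes' theorem, P(k | x) = π_k f_k(x) / Σ_j π_j f_j(x).
Component likelihoods at x = 'fever':
  p_A = P(fever | comp) = 0.12
  p_B = P(fever | comp) = 0.21
Weight by the priors:
  π_A·p_A = 0.24 × 0.12 = 0.0288
  π_B·p_B = 0.76 × 0.21 = 0.1596
Marginal: 0.0288 + 0.1596 = 0.1884
Responsibility of Condition A: 0.0288 / 0.1884 ≈ 0.153

0.153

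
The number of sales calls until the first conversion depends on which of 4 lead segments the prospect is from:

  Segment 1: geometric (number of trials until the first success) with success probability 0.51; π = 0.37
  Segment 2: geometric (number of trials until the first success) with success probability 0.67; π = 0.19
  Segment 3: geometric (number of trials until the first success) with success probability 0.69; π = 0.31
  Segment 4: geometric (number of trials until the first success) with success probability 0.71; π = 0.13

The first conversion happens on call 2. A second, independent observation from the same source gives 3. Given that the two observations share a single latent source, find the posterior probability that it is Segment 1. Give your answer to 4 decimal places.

Posterior ∝ prior × likelihood, so P(k | x) ∝ w_k f_k(x); normalise over all components.
Since both observations come from the same component, the likelihood for component k is f_k(x₁)·f_k(x₂).
  L_1 = [0.51·(1−0.51)^1 = 0.51·0.49 = 0.2499] × [0.122451] = 0.0306005
  L_2 = [0.67·(1−0.67)^1 = 0.67·0.33 = 0.2211] × [0.072963] = 0.0161321
  L_3 = [0.69·(1−0.69)^1 = 0.69·0.31 = 0.2139] × [0.066309] = 0.0141835
  L_4 = [0.71·(1−0.71)^1 = 0.71·0.29 = 0.2059] × [0.059711] = 0.0122945
Multiply by the mixture weights:
  w_1·L_1 = 0.37 × 0.0306005 = 0.0113222
  w_2·L_2 = 0.19 × 0.0161321 = 0.0030651
  w_3·L_3 = 0.31 × 0.0141835 = 0.00439688
  w_4·L_4 = 0.13 × 0.0122945 = 0.00159828
Normaliser: 0.0113222 + 0.0030651 + 0.00439688 + 0.00159828 = 0.0203825
So the posterior for Segment 1 is 0.0113222 / 0.0203825 ≈ 0.5555.

0.5555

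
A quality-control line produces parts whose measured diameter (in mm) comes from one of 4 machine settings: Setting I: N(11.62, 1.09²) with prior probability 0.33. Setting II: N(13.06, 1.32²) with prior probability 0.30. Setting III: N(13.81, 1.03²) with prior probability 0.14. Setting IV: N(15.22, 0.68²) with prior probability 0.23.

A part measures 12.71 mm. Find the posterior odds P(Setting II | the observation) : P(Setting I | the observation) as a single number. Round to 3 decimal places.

1.195

Only the two components matter; the odds are (π_i f_i(x)) / (π_j f_j(x)).
Evaluate each component's likelihood at the observed value:
  p_I = (1/(1.09·√(2π)))·exp(−(12.71−11.62)²/(2·1.09²)) = 0.366002·exp(-0.50000) = 0.221991
  p_II = (1/(1.32·√(2π)))·exp(−(12.71−13.06)²/(2·1.32²)) = 0.302229·exp(-0.03515) = 0.291789
  p_III = (1/(1.03·√(2π)))·exp(−(12.71−13.81)²/(2·1.03²)) = 0.387323·exp(-0.57027) = 0.218982
  p_IV = (1/(0.68·√(2π)))·exp(−(12.71−15.22)²/(2·0.68²)) = 0.586680·exp(-6.81239) = 0.000645382
0.0875368 / 0.0732572 ≈ 1.195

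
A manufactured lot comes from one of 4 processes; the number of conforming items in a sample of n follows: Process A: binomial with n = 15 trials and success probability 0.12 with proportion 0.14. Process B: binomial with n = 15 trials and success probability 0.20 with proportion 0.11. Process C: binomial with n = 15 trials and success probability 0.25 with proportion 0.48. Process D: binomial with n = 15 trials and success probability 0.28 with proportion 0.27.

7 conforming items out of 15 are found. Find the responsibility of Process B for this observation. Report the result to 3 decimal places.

By Bayes' theorem, P(k | x) = π_k f_k(x) / Σ_j π_j f_j(x).
Evaluate each component's likelihood at the observed value:
  L_A = 0.000829237
  L_B = 0.0138191
  L_C = 0.0393205
  L_D = 0.0627068
Weight by the priors:
  π_A·L_A = 0.14 × 0.000829237 = 0.000116093
  π_B·L_B = 0.11 × 0.0138191 = 0.0015201
  π_C·L_C = 0.48 × 0.0393205 = 0.0188738
  π_D·L_D = 0.27 × 0.0627068 = 0.0169308
Normaliser: 0.000116093 + 0.0015201 + 0.0188738 + 0.0169308 = 0.0374409
Responsibility of Process B: 0.0015201 / 0.0374409 ≈ 0.041

0.041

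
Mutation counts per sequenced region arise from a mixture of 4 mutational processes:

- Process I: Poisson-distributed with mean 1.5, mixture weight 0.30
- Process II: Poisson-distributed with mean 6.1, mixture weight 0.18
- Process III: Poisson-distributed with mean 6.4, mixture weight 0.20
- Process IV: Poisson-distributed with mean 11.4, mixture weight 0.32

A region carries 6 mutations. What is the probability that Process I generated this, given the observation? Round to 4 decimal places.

0.0146

P(component k | x) = w_k·f_k(x) / marginal(x), where marginal(x) = Σ_j w_j·f_j(x).
Component likelihoods at x = 6 mutations:
  L_I = e^(−1.5)·1.5^6/6! = 0.00352999
  L_II = e^(−6.1)·6.1^6/6! = 0.160491
  L_III = e^(−6.4)·6.4^6/6! = 0.158585
  L_IV = e^(−11.4)·11.4^6/6! = 0.0341303
Weight by the priors:
  w_I·L_I = 0.30 × 0.00352999 = 0.001059
  w_II·L_II = 0.18 × 0.160491 = 0.0288883
  w_III·L_III = 0.20 × 0.158585 = 0.031717
  w_IV·L_IV = 0.32 × 0.0341303 = 0.0109217
Sum: 0.001059 + 0.0288883 + 0.031717 + 0.0109217 = 0.0725861
P(Process I | data) ≈ 0.0146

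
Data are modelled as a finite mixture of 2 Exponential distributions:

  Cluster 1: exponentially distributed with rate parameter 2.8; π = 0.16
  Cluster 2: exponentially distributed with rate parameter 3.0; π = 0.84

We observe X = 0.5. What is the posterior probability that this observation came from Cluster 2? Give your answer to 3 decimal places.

P(component k | x) = w_k·f_k(x) / marginal(x), where marginal(x) = Σ_j w_j·f_j(x).
Exponential densities:
  p_1 = 2.8·e^(−2.8·0.5) = 2.8·e^(−1.4000) = 0.690471
  p_2 = 3.0·e^(−3.0·0.5) = 3.0·e^(−1.5000) = 0.66939
Unnormalised posteriors:
  w_1·p_1 = 0.16 × 0.690471 = 0.110475
  w_2·p_2 = 0.84 × 0.66939 = 0.562288
Normaliser: 0.110475 + 0.562288 = 0.672763
Responsibility of Cluster 2: 0.562288 / 0.672763 ≈ 0.836

0.836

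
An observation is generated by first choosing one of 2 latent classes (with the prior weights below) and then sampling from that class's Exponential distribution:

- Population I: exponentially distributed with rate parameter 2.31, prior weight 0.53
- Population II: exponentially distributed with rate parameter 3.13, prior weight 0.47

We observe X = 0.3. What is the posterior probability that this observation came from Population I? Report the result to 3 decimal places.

The responsibility of component k is w_k f_k(x) divided by Σ_j w_j f_j(x).
Evaluate each component's likelihood at the observed value:
  L_I = 2.31·e^(−2.31·0.3) = 2.31·e^(−0.6930) = 1.15517
  L_II = 3.13·e^(−3.13·0.3) = 3.13·e^(−0.9390) = 1.22389
Unnormalised posteriors:
  w_I·L_I = 0.53 × 1.15517 = 0.61224
  w_II·L_II = 0.47 × 1.22389 = 0.575228
Sum: 0.61224 + 0.575228 = 1.18747
So the posterior for Population I is 0.61224 / 1.18747 ≈ 0.516.

0.516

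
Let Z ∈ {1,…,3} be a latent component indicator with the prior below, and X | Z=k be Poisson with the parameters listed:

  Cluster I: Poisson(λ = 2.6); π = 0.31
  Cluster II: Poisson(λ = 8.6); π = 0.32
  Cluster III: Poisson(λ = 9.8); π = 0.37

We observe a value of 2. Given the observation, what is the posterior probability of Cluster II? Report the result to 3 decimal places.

Apply Bayes' rule: the posterior for each component is proportional to its prior times its likelihood at x.
Component likelihoods at x = 2:
  p_I = e^(−2.6)·2.6^2/2! = 0.251045
  p_II = e^(−8.6)·8.6^2/2! = 0.00680823
  p_III = e^(−9.8)·9.8^2/2! = 0.00266279
Weight by the priors:
  π_I·p_I = 0.31 × 0.251045 = 0.0778239
  π_II·p_II = 0.32 × 0.00680823 = 0.00217863
  π_III·p_III = 0.37 × 0.00266279 = 0.000985231
Evidence: 0.0778239 + 0.00217863 + 0.000985231 = 0.0809877
Responsibility of Cluster II: 0.00217863 / 0.0809877 ≈ 0.027

0.027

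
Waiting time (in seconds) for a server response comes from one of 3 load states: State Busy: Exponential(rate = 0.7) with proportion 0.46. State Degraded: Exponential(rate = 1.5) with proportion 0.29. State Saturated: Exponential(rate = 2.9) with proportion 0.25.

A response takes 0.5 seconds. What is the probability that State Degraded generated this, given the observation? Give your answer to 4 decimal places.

0.3411

The responsibility of component k is P(Z=k) f_k(x) divided by Σ_j P(Z=j) f_j(x).
Exponential densities:
  L_Busy = 0.493282
  L_Degraded = 0.70855
  L_Saturated = 0.680254
Unnormalised posteriors:
  P(Z=Busy)·L_Busy = 0.46 × 0.493282 = 0.22691
  P(Z=Degraded)·L_Degraded = 0.29 × 0.70855 = 0.205479
  P(Z=Saturated)·L_Saturated = 0.25 × 0.680254 = 0.170063
Denominator: 0.22691 + 0.205479 + 0.170063 = 0.602452
P(State Degraded | the observation) = 0.205479 / 0.602452 ≈ 0.3411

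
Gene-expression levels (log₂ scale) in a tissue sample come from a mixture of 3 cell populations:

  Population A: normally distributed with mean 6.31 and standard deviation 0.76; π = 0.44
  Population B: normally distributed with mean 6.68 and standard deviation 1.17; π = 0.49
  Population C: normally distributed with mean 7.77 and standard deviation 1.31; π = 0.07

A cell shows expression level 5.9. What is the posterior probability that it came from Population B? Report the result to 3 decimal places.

0.392

The responsibility of component k is w_k f_k(x) divided by Σ_j w_j f_j(x).
Normal densities:
  f_A = (1/(0.76·√(2π)))·exp(−(5.9−6.31)²/(2·0.76²)) = 0.524924·exp(-0.14552) = 0.453837
  f_B = (1/(1.17·√(2π)))·exp(−(5.9−6.68)²/(2·1.17²)) = 0.340976·exp(-0.22222) = 0.273032
  f_C = (1/(1.31·√(2π)))·exp(−(5.9−7.77)²/(2·1.31²)) = 0.304536·exp(-1.01885) = 0.10994
Unnormalised posteriors:
  w_A·f_A = 0.44 × 0.453837 = 0.199688
  w_B·f_B = 0.49 × 0.273032 = 0.133786
  w_C·f_C = 0.07 × 0.10994 = 0.00769583
Denominator: 0.199688 + 0.133786 + 0.00769583 = 0.34117
So the posterior for Population B is 0.133786 / 0.34117 ≈ 0.392.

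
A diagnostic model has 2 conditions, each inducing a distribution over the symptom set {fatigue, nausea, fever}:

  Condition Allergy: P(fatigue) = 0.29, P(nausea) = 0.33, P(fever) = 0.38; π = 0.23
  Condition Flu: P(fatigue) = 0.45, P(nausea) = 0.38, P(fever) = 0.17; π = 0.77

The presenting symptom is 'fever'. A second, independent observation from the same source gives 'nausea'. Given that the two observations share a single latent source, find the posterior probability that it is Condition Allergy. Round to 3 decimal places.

0.367

P(component k | x) = w_k·f_k(x) / marginal(x), where marginal(x) = Σ_j w_j·f_j(x).
Since both observations come from the same component, the likelihood for component k is f_k(x₁)·f_k(x₂).
  f_Allergy = [0.38] × [0.33] = 0.1254
  f_Flu = [0.17] × [0.38] = 0.0646
Multiply by the mixture weights:
  w_Allergy·f_Allergy = 0.23 × 0.1254 = 0.028842
  w_Flu·f_Flu = 0.77 × 0.0646 = 0.049742
Marginal: 0.028842 + 0.049742 = 0.078584
P(Condition Allergy | x₁, x₂) ≈ 0.367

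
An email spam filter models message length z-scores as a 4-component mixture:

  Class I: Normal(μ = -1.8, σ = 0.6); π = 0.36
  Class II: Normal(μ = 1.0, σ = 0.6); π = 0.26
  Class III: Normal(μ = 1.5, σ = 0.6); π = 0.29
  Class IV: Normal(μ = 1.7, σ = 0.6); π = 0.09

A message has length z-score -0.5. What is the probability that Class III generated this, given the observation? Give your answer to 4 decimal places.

0.0238

Posterior ∝ prior × likelihood, so P(k | x) ∝ w_k f_k(x); normalise over all components.
Component likelihoods at x = -0.5:
  f_I = (1/(0.6·√(2π)))·exp(−(-0.5−-1.8)²/(2·0.6²)) = 0.664904·exp(-2.34722) = 0.0635877
  f_II = (1/(0.6·√(2π)))·exp(−(-0.5−1.0)²/(2·0.6²)) = 0.664904·exp(-3.12500) = 0.0292138
  f_III = (1/(0.6·√(2π)))·exp(−(-0.5−1.5)²/(2·0.6²)) = 0.664904·exp(-5.55556) = 0.00257046
  f_IV = (1/(0.6·√(2π)))·exp(−(-0.5−1.7)²/(2·0.6²)) = 0.664904·exp(-6.72222) = 0.000800451
Prior × likelihood for each component:
  w_I·f_I = 0.36 × 0.0635877 = 0.0228916
  w_II·f_II = 0.26 × 0.0292138 = 0.0075956
  w_III·f_III = 0.29 × 0.00257046 = 0.000745435
  w_IV·f_IV = 0.09 × 0.000800451 = 7.20406e-05
Sum: 0.0228916 + 0.0075956 + 0.000745435 + 7.20406e-05 = 0.0313046
Responsibility of Class III: 0.000745435 / 0.0313046 ≈ 0.0238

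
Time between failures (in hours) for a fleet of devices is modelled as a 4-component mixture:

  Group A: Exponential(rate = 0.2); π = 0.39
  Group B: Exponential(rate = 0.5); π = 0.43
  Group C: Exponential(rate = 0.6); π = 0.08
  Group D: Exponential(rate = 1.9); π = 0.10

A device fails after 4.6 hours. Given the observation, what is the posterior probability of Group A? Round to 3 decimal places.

0.558

The responsibility of component k is P(Z=k) f_k(x) divided by Σ_j P(Z=j) f_j(x).
Exponential densities:
  L_A = 0.2·e^(−0.2·4.6) = 0.2·e^(−0.9200) = 0.0797038
  L_B = 0.5·e^(−0.5·4.6) = 0.5·e^(−2.3000) = 0.0501294
  L_C = 0.6·e^(−0.6·4.6) = 0.6·e^(−2.7600) = 0.0379751
  L_D = 1.9·e^(−1.9·4.6) = 1.9·e^(−8.7400) = 0.000304102
Unnormalised posteriors:
  P(Z=A)·L_A = 0.39 × 0.0797038 = 0.0310845
  P(Z=B)·L_B = 0.43 × 0.0501294 = 0.0215557
  P(Z=C)·L_C = 0.08 × 0.0379751 = 0.003038
  P(Z=D)·L_D = 0.10 × 0.000304102 = 3.04102e-05
Denominator: 0.0310845 + 0.0215557 + 0.003038 + 3.04102e-05 = 0.0557086
P(Group A | data) ≈ 0.558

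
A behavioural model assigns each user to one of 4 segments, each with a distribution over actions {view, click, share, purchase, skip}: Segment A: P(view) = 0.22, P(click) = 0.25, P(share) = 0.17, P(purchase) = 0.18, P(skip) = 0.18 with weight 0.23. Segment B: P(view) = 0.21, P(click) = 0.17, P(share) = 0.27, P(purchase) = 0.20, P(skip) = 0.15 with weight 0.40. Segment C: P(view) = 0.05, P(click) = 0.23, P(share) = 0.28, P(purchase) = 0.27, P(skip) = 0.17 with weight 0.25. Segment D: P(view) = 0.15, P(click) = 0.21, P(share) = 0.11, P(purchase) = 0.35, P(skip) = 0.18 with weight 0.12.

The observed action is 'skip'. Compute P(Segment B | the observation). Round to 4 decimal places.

0.3625

Posterior ∝ prior × likelihood, so P(k | x) ∝ P(Z=k) f_k(x); normalise over all components.
Component likelihoods at x = 'skip':
  f_A = P(skip | comp) = 0.18
  f_B = P(skip | comp) = 0.15
  f_C = P(skip | comp) = 0.17
  f_D = P(skip | comp) = 0.18
Prior × likelihood for each component:
  P(Z=A)·f_A = 0.23 × 0.18 = 0.0414
  P(Z=B)·f_B = 0.40 × 0.15 = 0.06
  P(Z=C)·f_C = 0.25 × 0.17 = 0.0425
  P(Z=D)·f_D = 0.12 × 0.18 = 0.0216
Marginal: 0.0414 + 0.06 + 0.0425 + 0.0216 = 0.1655
P(Segment B | x) = 0.06 / 0.1655 ≈ 0.3625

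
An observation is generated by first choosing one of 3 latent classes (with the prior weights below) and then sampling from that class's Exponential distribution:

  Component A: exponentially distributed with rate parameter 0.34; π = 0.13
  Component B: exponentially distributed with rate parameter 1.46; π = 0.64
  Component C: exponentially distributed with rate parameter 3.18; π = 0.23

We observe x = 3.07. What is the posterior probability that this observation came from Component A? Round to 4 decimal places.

The responsibility of component k is π_k f_k(x) divided by Σ_j π_j f_j(x).
Evaluate each component's likelihood at the observed value:
  L_A = 0.34·e^(−0.34·3.07) = 0.34·e^(−1.0438) = 0.119719
  L_B = 1.46·e^(−1.46·3.07) = 1.46·e^(−4.4822) = 0.0165104
  L_C = 3.18·e^(−3.18·3.07) = 3.18·e^(−9.7626) = 0.000183056
Prior × likelihood for each component:
  π_A·L_A = 0.13 × 0.119719 = 0.0155634
  π_B·L_B = 0.64 × 0.0165104 = 0.0105667
  π_C·L_C = 0.23 × 0.000183056 = 4.21029e-05
Sum: 0.0155634 + 0.0105667 + 4.21029e-05 = 0.0261722
So the posterior for Component A is 0.0155634 / 0.0261722 ≈ 0.5947.

0.5947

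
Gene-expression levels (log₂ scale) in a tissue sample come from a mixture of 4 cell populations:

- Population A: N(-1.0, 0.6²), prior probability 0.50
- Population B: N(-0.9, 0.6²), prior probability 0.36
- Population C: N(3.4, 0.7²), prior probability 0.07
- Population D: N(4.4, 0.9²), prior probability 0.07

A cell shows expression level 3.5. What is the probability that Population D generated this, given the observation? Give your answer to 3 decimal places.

By Bayes' theorem, P(k | x) = w_k f_k(x) / Σ_j w_j f_j(x).
Component likelihoods at x = 3.5:
  p_A = (1/(0.6·√(2π)))·exp(−(3.5−-1.0)²/(2·0.6²)) = 0.664904·exp(-28.12500) = 4.0572e-13
  p_B = (1/(0.6·√(2π)))·exp(−(3.5−-0.9)²/(2·0.6²)) = 0.664904·exp(-26.88889) = 1.39657e-12
  p_C = (1/(0.7·√(2π)))·exp(−(3.5−3.4)²/(2·0.7²)) = 0.569918·exp(-0.01020) = 0.564132
  p_D = (1/(0.9·√(2π)))·exp(−(3.5−4.4)²/(2·0.9²)) = 0.443269·exp(-0.50000) = 0.268856
Unnormalised posteriors:
  w_A·p_A = 0.50 × 4.0572e-13 = 2.0286e-13
  w_B·p_B = 0.36 × 1.39657e-12 = 5.02765e-13
  w_C·p_C = 0.07 × 0.564132 = 0.0394892
  w_D·p_D = 0.07 × 0.268856 = 0.0188199
Marginal: 2.0286e-13 + 5.02765e-13 + 0.0394892 + 0.0188199 = 0.0583092
Responsibility of Population D: 0.0188199 / 0.0583092 ≈ 0.323

0.323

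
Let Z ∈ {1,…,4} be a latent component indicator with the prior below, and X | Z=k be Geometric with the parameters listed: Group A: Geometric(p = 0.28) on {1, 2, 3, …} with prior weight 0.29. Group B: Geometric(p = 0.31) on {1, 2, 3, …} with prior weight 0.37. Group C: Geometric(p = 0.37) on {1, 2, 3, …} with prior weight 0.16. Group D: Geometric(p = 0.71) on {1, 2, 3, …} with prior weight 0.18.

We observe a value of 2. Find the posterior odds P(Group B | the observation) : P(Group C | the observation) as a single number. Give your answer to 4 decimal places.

2.1220

Since P(k|x) ∝ π_k f_k(x), the posterior odds are π_i f_i(x) / (π_j f_j(x)).
Evaluate each component's likelihood at the observed value:
  p_A = 0.28·(1−0.28)^1 = 0.28·0.72 = 0.2016
  p_B = 0.31·(1−0.31)^1 = 0.31·0.69 = 0.2139
  p_C = 0.37·(1−0.37)^1 = 0.37·0.63 = 0.2331
  p_D = 0.71·(1−0.71)^1 = 0.71·0.29 = 0.2059
Posterior odds = (π_B·p_B) / (π_C·p_C) = (0.37·0.2139) / (0.16·0.2331) = 0.079143 / 0.037296 ≈ 2.1220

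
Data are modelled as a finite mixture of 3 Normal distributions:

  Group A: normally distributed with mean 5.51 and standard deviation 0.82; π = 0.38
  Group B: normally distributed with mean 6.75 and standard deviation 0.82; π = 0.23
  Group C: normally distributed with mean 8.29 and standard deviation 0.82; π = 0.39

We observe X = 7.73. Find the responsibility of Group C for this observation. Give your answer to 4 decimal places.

0.7163

P(component k | x) = w_k·f_k(x) / marginal(x), where marginal(x) = Σ_j w_j·f_j(x).
Evaluate each component's likelihood at the observed value:
  L_A = 0.0124595
  L_B = 0.2382
  L_C = 0.38532
Unnormalised posteriors:
  w_A·L_A = 0.38 × 0.0124595 = 0.00473462
  w_B·L_B = 0.23 × 0.2382 = 0.0547859
  w_C·L_C = 0.39 × 0.38532 = 0.150275
Evidence: 0.00473462 + 0.0547859 + 0.150275 = 0.209795
Responsibility of Group C: 0.150275 / 0.209795 ≈ 0.7163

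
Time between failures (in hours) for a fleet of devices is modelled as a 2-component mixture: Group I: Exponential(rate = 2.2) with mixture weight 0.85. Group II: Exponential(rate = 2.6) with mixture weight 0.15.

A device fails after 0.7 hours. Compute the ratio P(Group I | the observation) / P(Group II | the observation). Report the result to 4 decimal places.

Posterior odds = (π_i f_i(x)) / (π_j f_j(x)); the normalising sum cancels.
Component likelihoods at x = 0.7 hours:
  f_I = 2.2·e^(−2.2·0.7) = 2.2·e^(−1.5400) = 0.471638
  f_II = 2.6·e^(−2.6·0.7) = 2.6·e^(−1.8200) = 0.421267
Posterior odds = (π_I·f_I) / (π_II·f_II) = (0.85·0.471638) / (0.15·0.421267) = 0.400893 / 0.06319 ≈ 6.3442

6.3442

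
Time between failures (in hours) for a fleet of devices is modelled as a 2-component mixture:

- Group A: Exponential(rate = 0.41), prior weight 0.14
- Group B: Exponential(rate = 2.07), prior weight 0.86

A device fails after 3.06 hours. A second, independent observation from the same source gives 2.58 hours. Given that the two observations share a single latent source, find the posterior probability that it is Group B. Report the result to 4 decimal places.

Apply Bayes' rule: the posterior for each component is proportional to its prior times its likelihood at x.
Since both observations come from the same component, the likelihood for component k is f_k(x₁)·f_k(x₂).
  f_A = [0.116928] × [0.14236] = 0.0166458
  f_B = [0.00367335] × [0.0099215] = 3.64451e-05
Unnormalised posteriors:
  π_A·f_A = 0.14 × 0.0166458 = 0.00233041
  π_B·f_B = 0.86 × 3.64451e-05 = 3.13428e-05
Normaliser: 0.00233041 + 3.13428e-05 = 0.00236176
So the posterior for Group B is 3.13428e-05 / 0.00236176 ≈ 0.0133.

0.0133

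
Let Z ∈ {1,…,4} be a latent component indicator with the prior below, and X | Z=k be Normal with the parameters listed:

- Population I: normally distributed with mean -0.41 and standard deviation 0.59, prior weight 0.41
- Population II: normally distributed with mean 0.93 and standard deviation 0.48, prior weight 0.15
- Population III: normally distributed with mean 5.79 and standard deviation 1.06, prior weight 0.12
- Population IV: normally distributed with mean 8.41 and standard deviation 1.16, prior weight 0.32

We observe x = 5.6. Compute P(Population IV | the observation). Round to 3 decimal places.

Posterior ∝ prior × likelihood, so P(k | x) ∝ π_k f_k(x); normalise over all components.
Evaluate each component's likelihood at the observed value:
  p_I = (1/(0.59·√(2π)))·exp(−(5.6−-0.41)²/(2·0.59²)) = 0.676173·exp(-51.88179) = 1.98648e-23
  p_II = (1/(0.48·√(2π)))·exp(−(5.6−0.93)²/(2·0.48²)) = 0.831130·exp(-47.32834) = 2.31863e-21
  p_III = (1/(1.06·√(2π)))·exp(−(5.6−5.79)²/(2·1.06²)) = 0.376361·exp(-0.01606) = 0.370363
  p_IV = (1/(1.16·√(2π)))·exp(−(5.6−8.41)²/(2·1.16²)) = 0.343916·exp(-2.93404) = 0.01829
Prior × likelihood for each component:
  π_I·p_I = 0.41 × 1.98648e-23 = 8.14457e-24
  π_II·p_II = 0.15 × 2.31863e-21 = 3.47794e-22
  π_III·p_III = 0.12 × 0.370363 = 0.0444436
  π_IV·p_IV = 0.32 × 0.01829 = 0.00585279
Sum: 8.14457e-24 + 3.47794e-22 + 0.0444436 + 0.00585279 = 0.0502963
P(Population IV | the observation) ≈ 0.116

0.116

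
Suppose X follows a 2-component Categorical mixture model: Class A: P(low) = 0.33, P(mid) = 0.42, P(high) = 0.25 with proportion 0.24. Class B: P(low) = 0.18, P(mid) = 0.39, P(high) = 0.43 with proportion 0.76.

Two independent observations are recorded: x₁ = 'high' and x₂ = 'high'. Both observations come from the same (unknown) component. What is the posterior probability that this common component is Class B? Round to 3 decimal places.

0.904

By Bayes' theorem, P(k | x) = w_k f_k(x) / Σ_j w_j f_j(x).
Since both observations come from the same component, the likelihood for component k is f_k(x₁)·f_k(x₂).
  L_A = [0.25] × [0.25] = 0.0625
  L_B = [0.43] × [0.43] = 0.1849
Prior × likelihood for each component:
  w_A·L_A = 0.24 × 0.0625 = 0.015
  w_B·L_B = 0.76 × 0.1849 = 0.140524
Sum: 0.015 + 0.140524 = 0.155524
P(Class B | x) ≈ 0.904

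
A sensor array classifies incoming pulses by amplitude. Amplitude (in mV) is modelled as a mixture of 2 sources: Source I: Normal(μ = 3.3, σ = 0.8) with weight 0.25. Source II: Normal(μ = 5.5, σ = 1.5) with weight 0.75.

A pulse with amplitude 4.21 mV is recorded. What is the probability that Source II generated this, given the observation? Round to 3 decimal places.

0.679

Apply Bayes' rule: the posterior for each component is proportional to its prior times its likelihood at x.
Normal densities:
  L_I = 0.261127
  L_II = 0.183745
Multiply by the mixture weights:
  π_I·L_I = 0.25 × 0.261127 = 0.0652818
  π_II·L_II = 0.75 × 0.183745 = 0.137809
Denominator: 0.0652818 + 0.137809 = 0.203091
P(Source II | 4.21 mV) ≈ 0.679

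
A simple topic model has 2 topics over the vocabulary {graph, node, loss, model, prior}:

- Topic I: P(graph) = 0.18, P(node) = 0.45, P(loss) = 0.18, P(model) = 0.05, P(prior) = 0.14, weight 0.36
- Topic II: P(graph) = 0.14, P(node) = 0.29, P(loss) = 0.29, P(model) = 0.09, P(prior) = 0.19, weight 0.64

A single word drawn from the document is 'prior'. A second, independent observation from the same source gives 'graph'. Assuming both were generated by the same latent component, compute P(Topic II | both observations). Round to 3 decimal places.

0.652

Posterior ∝ prior × likelihood, so P(k | x) ∝ π_k f_k(x); normalise over all components.
Since both observations come from the same component, the likelihood for component k is f_k(x₁)·f_k(x₂).
  f_I = [0.14] × [0.18] = 0.0252
  f_II = [0.19] × [0.14] = 0.0266
Weight by the priors:
  π_I·f_I = 0.36 × 0.0252 = 0.009072
  π_II·f_II = 0.64 × 0.0266 = 0.017024
Normaliser: 0.009072 + 0.017024 = 0.026096
Responsibility of Topic II: 0.017024 / 0.026096 ≈ 0.652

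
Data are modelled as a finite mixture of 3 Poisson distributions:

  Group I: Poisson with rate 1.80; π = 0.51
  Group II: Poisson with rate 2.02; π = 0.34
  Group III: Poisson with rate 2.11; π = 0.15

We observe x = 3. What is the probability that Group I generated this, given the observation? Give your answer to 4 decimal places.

By Bayes' theorem, P(k | x) = π_k f_k(x) / Σ_j π_j f_j(x).
Evaluate each component's likelihood at the observed value:
  f_I = 0.160671
  f_II = 0.182233
  f_III = 0.189817
Multiply by the mixture weights:
  π_I·f_I = 0.51 × 0.160671 = 0.081942
  π_II·f_II = 0.34 × 0.182233 = 0.0619594
  π_III·f_III = 0.15 × 0.189817 = 0.0284725
Denominator: 0.081942 + 0.0619594 + 0.0284725 = 0.172374
P(Group I | the observation) = 0.081942 / 0.172374 ≈ 0.4754

0.4754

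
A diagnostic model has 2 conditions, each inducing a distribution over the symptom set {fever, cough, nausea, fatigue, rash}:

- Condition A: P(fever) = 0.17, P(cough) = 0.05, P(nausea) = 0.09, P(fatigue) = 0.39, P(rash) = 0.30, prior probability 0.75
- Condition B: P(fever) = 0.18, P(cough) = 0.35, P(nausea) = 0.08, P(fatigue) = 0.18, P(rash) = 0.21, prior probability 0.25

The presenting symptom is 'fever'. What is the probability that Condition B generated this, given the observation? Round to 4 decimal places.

P(component k | x) = w_k·f_k(x) / marginal(x), where marginal(x) = Σ_j w_j·f_j(x).
Component likelihoods at x = 'fever':
  p_A = 0.17
  p_B = 0.18
Weight by the priors:
  w_A·p_A = 0.75 × 0.17 = 0.1275
  w_B·p_B = 0.25 × 0.18 = 0.045
Sum: 0.1275 + 0.045 = 0.1725
P(Condition B | 'fever') = 0.045 / 0.1725 ≈ 0.2609

0.2609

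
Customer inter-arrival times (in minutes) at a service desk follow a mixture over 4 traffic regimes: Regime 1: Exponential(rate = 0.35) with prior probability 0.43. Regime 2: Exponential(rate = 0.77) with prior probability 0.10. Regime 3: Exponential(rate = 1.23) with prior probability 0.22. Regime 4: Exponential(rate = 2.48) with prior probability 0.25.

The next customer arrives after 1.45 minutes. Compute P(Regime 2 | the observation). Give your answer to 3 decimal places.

0.141

The responsibility of component k is w_k f_k(x) divided by Σ_j w_j f_j(x).
Exponential densities:
  p_1 = 0.35·e^(−0.35·1.45) = 0.35·e^(−0.5075) = 0.2107
  p_2 = 0.77·e^(−0.77·1.45) = 0.77·e^(−1.1165) = 0.252116
  p_3 = 1.23·e^(−1.23·1.45) = 1.23·e^(−1.7835) = 0.2067
  p_4 = 2.48·e^(−2.48·1.45) = 2.48·e^(−3.5960) = 0.0680344
Prior × likelihood for each component:
  w_1·p_1 = 0.43 × 0.2107 = 0.0906008
  w_2·p_2 = 0.10 × 0.252116 = 0.0252116
  w_3·p_3 = 0.22 × 0.2067 = 0.045474
  w_4·p_4 = 0.25 × 0.0680344 = 0.0170086
Denominator: 0.0906008 + 0.0252116 + 0.045474 + 0.0170086 = 0.178295
Responsibility of Regime 2: 0.0252116 / 0.178295 ≈ 0.141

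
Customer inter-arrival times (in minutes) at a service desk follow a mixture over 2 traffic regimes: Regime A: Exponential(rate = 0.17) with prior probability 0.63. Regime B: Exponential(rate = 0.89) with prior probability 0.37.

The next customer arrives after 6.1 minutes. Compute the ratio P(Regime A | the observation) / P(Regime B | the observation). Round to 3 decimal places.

The posterior odds equal the prior odds times the likelihood ratio: (w_i/w_j)·(f_i(x)/f_j(x)).
Component likelihoods at x = 6.1 minutes:
  f_A = 0.0602678
  f_B = 0.00390486
Posterior odds = (w_A·f_A) / (w_B·f_B) = (0.63·0.0602678) / (0.37·0.00390486) = 0.0379687 / 0.0014448 ≈ 26.280

26.280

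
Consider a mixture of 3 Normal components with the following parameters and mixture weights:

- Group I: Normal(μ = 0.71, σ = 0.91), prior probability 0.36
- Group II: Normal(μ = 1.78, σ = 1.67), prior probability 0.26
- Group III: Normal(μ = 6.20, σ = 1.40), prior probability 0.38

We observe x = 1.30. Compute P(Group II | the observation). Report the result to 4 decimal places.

P(component k | x) = w_k·f_k(x) / marginal(x), where marginal(x) = Σ_j w_j·f_j(x).
Component likelihoods at x = 1.30:
  L_I = 0.355295
  L_II = 0.229221
  L_III = 0.000623345
Weight by the priors:
  w_I·L_I = 0.36 × 0.355295 = 0.127906
  w_II·L_II = 0.26 × 0.229221 = 0.0595975
  w_III·L_III = 0.38 × 0.000623345 = 0.000236871
Evidence: 0.127906 + 0.0595975 + 0.000236871 = 0.18774
P(Group II | the observation) ≈ 0.3174

0.3174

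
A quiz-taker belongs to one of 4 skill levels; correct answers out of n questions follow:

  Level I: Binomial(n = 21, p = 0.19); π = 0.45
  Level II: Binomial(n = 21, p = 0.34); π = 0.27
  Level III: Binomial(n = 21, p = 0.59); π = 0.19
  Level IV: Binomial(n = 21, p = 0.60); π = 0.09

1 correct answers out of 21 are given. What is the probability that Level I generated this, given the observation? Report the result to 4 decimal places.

0.9824

Posterior ∝ prior × likelihood, so P(k | x) ∝ P(Z=k) f_k(x); normalise over all components.
Binomial probabilities:
  p_I = 0.0589757
  p_II = 0.00175621
  p_III = 2.23228e-07
  p_IV = 1.38538e-07
Prior × likelihood for each component:
  P(Z=I)·p_I = 0.45 × 0.0589757 = 0.0265391
  P(Z=II)·p_II = 0.27 × 0.00175621 = 0.000474177
  P(Z=III)·p_III = 0.19 × 2.23228e-07 = 4.24133e-08
  P(Z=IV)·p_IV = 0.09 × 1.38538e-07 = 1.24685e-08
Normaliser: 0.0265391 + 0.000474177 + 4.24133e-08 + 1.24685e-08 = 0.0270133
Responsibility of Level I: 0.0265391 / 0.0270133 ≈ 0.9824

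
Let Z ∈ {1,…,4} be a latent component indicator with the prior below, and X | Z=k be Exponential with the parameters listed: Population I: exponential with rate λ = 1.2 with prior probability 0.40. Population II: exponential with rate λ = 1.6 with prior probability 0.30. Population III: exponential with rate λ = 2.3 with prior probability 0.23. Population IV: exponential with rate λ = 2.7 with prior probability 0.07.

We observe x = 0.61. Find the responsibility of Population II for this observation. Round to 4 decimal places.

0.3128

Apply Bayes' rule: the posterior for each component is proportional to its prior times its likelihood at x.
Exponential densities:
  f_I = 1.2·e^(−1.2·0.61) = 1.2·e^(−0.7320) = 0.577135
  f_II = 1.6·e^(−1.6·0.61) = 1.6·e^(−0.9760) = 0.602905
  f_III = 2.3·e^(−2.3·0.61) = 2.3·e^(−1.4030) = 0.565474
  f_IV = 2.7·e^(−2.7·0.61) = 2.7·e^(−1.6470) = 0.520093
Multiply by the mixture weights:
  π_I·f_I = 0.40 × 0.577135 = 0.230854
  π_II·f_II = 0.30 × 0.602905 = 0.180871
  π_III·f_III = 0.23 × 0.565474 = 0.130059
  π_IV·f_IV = 0.07 × 0.520093 = 0.0364065
Normaliser: 0.230854 + 0.180871 + 0.130059 + 0.0364065 = 0.578191
Responsibility of Population II: 0.180871 / 0.578191 ≈ 0.3128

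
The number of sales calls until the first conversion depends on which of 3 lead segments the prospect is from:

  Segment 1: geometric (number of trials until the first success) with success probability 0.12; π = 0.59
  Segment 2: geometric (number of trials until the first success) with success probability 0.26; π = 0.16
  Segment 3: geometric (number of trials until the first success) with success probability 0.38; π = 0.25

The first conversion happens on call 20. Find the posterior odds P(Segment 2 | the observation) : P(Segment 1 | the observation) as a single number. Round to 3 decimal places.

Posterior odds = (π_i f_i(x)) / (π_j f_j(x)); the normalising sum cancels.
Evaluate each component's likelihood at the observed value:
  L_1 = 0.0105767
  L_2 = 0.000851875
  L_3 = 4.31743e-05
Posterior odds = (π_2·L_2) / (π_1·L_1) = (0.16·0.000851875) / (0.59·0.0105767) = 0.0001363 / 0.00624028 ≈ 0.022

0.022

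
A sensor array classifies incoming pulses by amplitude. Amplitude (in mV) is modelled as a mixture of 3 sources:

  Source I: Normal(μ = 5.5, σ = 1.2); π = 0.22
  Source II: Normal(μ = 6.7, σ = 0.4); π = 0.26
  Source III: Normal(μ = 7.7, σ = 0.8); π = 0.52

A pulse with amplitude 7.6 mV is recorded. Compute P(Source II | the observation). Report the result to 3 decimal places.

0.070

The responsibility of component k is π_k f_k(x) divided by Σ_j π_j f_j(x).
Component likelihoods at x = 7.6 mV:
  L_I = (1/(1.2·√(2π)))·exp(−(7.6−5.5)²/(2·1.2²)) = 0.332452·exp(-1.53125) = 0.0718978
  L_II = (1/(0.4·√(2π)))·exp(−(7.6−6.7)²/(2·0.4²)) = 0.997356·exp(-2.53125) = 0.0793491
  L_III = (1/(0.8·√(2π)))·exp(−(7.6−7.7)²/(2·0.8²)) = 0.498678·exp(-0.00781) = 0.494797
Weight by the priors:
  π_I·L_I = 0.22 × 0.0718978 = 0.0158175
  π_II·L_II = 0.26 × 0.0793491 = 0.0206308
  π_III·L_III = 0.52 × 0.494797 = 0.257294
Normaliser: 0.0158175 + 0.0206308 + 0.257294 = 0.293743
Responsibility of Source II: 0.0206308 / 0.293743 ≈ 0.070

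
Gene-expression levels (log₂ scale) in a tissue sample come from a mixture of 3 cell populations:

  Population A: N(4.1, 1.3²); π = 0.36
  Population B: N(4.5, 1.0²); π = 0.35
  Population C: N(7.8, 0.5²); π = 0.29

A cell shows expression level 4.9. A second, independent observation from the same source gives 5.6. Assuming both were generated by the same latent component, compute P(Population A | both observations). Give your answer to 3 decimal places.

P(component k | x) = P(Z=k)·f_k(x) / marginal(x), where marginal(x) = Σ_j P(Z=j)·f_j(x).
Since both observations come from the same component, the likelihood for component k is f_k(x₁)·f_k(x₂).
  p_A = [(1/(1.3·√(2π)))·exp(−(4.9−4.1)²/(2·1.3²)) = 0.306879·exp(-0.18935) = 0.253941] × [0.157712] = 0.0400497
  p_B = [(1/(1.0·√(2π)))·exp(−(4.9−4.5)²/(2·1.0²)) = 0.398942·exp(-0.08000) = 0.36827] × [0.217852] = 0.0802285
  p_C = [(1/(0.5·√(2π)))·exp(−(4.9−7.8)²/(2·0.5²)) = 0.797885·exp(-16.82000) = 3.95464e-08] × [4.98849e-05] = 1.97277e-12
Multiply by the mixture weights:
  P(Z=A)·p_A = 0.36 × 0.0400497 = 0.0144179
  P(Z=B)·p_B = 0.35 × 0.0802285 = 0.02808
  P(Z=C)·p_C = 0.29 × 1.97277e-12 = 5.72103e-13
Evidence: 0.0144179 + 0.02808 + 5.72103e-13 = 0.0424978
So the posterior for Population A is 0.0144179 / 0.0424978 ≈ 0.339.

0.339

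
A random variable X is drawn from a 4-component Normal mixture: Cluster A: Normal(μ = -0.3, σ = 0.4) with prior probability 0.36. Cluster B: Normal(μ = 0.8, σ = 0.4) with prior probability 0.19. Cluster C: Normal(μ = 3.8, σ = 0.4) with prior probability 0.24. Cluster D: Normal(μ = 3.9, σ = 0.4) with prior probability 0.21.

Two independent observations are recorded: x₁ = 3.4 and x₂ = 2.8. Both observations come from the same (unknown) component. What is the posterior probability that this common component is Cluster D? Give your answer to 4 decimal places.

0.2552

By Bayes' theorem, P(k | x) = P(Z=k) f_k(x) / Σ_j P(Z=j) f_j(x).
Since both observations come from the same component, the likelihood for component k is f_k(x₁)·f_k(x₂).
  L_A = [(1/(0.4·√(2π)))·exp(−(3.4−-0.3)²/(2·0.4²)) = 0.997356·exp(-42.78125) = 2.62536e-19] × [9.04574e-14] = 2.37483e-32
  L_B = [(1/(0.4·√(2π)))·exp(−(3.4−0.8)²/(2·0.4²)) = 0.997356·exp(-21.12500) = 6.67389e-10] × [3.7168e-06] = 2.48055e-15
  L_C = [(1/(0.4·√(2π)))·exp(−(3.4−3.8)²/(2·0.4²)) = 0.997356·exp(-0.50000) = 0.604927] × [0.0438208] = 0.0265083
  L_D = [(1/(0.4·√(2π)))·exp(−(3.4−3.9)²/(2·0.4²)) = 0.997356·exp(-0.78125) = 0.456623] × [0.0227339] = 0.0103808
Weight by the priors:
  P(Z=A)·L_A = 0.36 × 2.37483e-32 = 8.5494e-33
  P(Z=B)·L_B = 0.19 × 2.48055e-15 = 4.71305e-16
  P(Z=C)·L_C = 0.24 × 0.0265083 = 0.006362
  P(Z=D)·L_D = 0.21 × 0.0103808 = 0.00217997
Sum: 8.5494e-33 + 4.71305e-16 + 0.006362 + 0.00217997 = 0.00854198
So the posterior for Cluster D is 0.00217997 / 0.00854198 ≈ 0.2552.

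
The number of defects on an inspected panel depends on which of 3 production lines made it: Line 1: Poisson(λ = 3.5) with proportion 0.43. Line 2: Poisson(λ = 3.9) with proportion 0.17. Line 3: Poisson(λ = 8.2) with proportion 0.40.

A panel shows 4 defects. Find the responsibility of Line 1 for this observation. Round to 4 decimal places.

0.6012

By Bayes' theorem, P(k | x) = π_k f_k(x) / Σ_j π_j f_j(x).
Component likelihoods at x = 4 defects:
  p_1 = 0.188812
  p_2 = 0.195119
  p_3 = 0.0517404
Multiply by the mixture weights:
  π_1·p_1 = 0.43 × 0.188812 = 0.0811893
  π_2·p_2 = 0.17 × 0.195119 = 0.0331702
  π_3·p_3 = 0.40 × 0.0517404 = 0.0206961
Evidence: 0.0811893 + 0.0331702 + 0.0206961 = 0.135056
P(Line 1 | the observation) ≈ 0.6012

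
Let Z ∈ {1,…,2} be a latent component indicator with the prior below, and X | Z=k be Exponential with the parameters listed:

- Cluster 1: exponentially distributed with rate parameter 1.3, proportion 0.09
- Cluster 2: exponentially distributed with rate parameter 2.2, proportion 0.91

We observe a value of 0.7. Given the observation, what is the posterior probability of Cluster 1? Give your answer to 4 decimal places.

Posterior ∝ prior × likelihood, so P(k | x) ∝ π_k f_k(x); normalise over all components.
Exponential densities:
  p_1 = 0.523281
  p_2 = 0.471638
Prior × likelihood for each component:
  π_1·p_1 = 0.09 × 0.523281 = 0.0470953
  π_2·p_2 = 0.91 × 0.471638 = 0.429191
Normaliser: 0.0470953 + 0.429191 = 0.476286
P(Cluster 1 | the observation) = 0.0470953 / 0.476286 ≈ 0.0989

0.0989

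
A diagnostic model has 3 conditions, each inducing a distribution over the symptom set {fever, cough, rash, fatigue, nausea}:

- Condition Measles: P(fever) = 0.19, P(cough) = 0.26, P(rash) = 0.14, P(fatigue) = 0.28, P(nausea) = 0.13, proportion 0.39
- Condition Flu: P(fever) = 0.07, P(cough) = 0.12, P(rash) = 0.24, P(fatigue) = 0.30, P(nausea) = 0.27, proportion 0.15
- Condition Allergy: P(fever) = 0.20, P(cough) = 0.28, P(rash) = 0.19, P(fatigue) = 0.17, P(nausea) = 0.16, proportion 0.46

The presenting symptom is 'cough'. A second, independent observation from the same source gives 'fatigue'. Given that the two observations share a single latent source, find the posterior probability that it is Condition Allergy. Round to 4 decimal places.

0.3932

By Bayes' theorem, P(k | x) = w_k f_k(x) / Σ_j w_j f_j(x).
Since both observations come from the same component, the likelihood for component k is f_k(x₁)·f_k(x₂).
  L_Measles = [P(cough | comp) = 0.26] × [0.28] = 0.0728
  L_Flu = [P(cough | comp) = 0.12] × [0.3] = 0.036
  L_Allergy = [P(cough | comp) = 0.28] × [0.17] = 0.0476
Prior × likelihood for each component:
  w_Measles·L_Measles = 0.39 × 0.0728 = 0.028392
  w_Flu·L_Flu = 0.15 × 0.036 = 0.0054
  w_Allergy·L_Allergy = 0.46 × 0.0476 = 0.021896
Sum: 0.028392 + 0.0054 + 0.021896 = 0.055688
Responsibility of Condition Allergy: 0.021896 / 0.055688 ≈ 0.3932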